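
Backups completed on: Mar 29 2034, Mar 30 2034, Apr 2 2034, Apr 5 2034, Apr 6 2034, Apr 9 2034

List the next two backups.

The gap pattern 1, 3, 3, 1, 3 repeats every 3 events.
These are the Wednesdays, Thursdays and Sundays of each week.
Next Wednesday: Apr 12 2034.
Next Thursday: Apr 13 2034.

Apr 12 2034, Apr 13 2034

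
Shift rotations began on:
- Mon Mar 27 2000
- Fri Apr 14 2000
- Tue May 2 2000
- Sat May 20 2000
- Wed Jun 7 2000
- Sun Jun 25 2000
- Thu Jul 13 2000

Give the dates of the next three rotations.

The spacing is 18, 18, 18, 18, 18, 18 days — always 18 days.
Thu Jul 13 2000 + 18 days = Mon Jul 31 2000.
Mon Jul 31 2000 + 18 days = Fri Aug 18 2000.
Fri Aug 18 2000 + 18 days = Tue Sep 5 2000.

Mon Jul 31 2000, Fri Aug 18 2000, Tue Sep 5 2000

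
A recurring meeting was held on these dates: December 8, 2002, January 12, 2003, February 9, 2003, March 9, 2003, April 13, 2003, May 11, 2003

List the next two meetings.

June 8, 2003; July 13, 2003

Gaps: 35, 28, 28, 35, 28 days — a mix of 28 and 35. Every date is a Sunday.
Each is the 2nd Sunday of its month.
June 2003 — 2nd Sunday is June 8, 2003.
July 2003 — 2nd Sunday is July 13, 2003.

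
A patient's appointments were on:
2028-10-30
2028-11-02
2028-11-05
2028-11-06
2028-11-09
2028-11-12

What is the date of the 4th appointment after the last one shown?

2028-11-20

Every event lands on a Monday or Thursday or Sunday (gaps cycle 3, 3, 1, 3, 3).
So the schedule is: every Monday, Thursday and Sunday.
Next Monday: 2028-11-13.
The following Thursday is 2028-11-16.
The following Sunday is 2028-11-19.
Next Monday: 2028-11-20.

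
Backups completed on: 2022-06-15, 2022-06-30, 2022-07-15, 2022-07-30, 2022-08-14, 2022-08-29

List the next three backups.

2022-09-13, 2022-09-28, 2022-10-13

The spacing is 15, 15, 15, 15, 15 days — always 15 days.
2022-08-29 + 15 days = 2022-09-13.
2022-09-13 + 15 days = 2022-09-28.
2022-09-28 + 15 days = 2022-10-13.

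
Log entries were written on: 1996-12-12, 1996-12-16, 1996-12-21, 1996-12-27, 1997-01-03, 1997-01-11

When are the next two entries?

The spacing grows by 1 each time: 4, 5, 6, 7, 8 days.
Next gap: 9 days. 1997-01-11 + 9 days = 1997-01-20.
Next gap: 10 days. 1997-01-20 + 10 days = 1997-01-30.

1997-01-20, 1997-01-30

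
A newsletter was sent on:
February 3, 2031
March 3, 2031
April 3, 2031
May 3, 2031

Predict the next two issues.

Gaps: 28, 31, 30 days — not constant. Every event is on the 3rd of the month.
Pattern: the 3rd of each month.
Next: June 2031 → June 3, 2031.
Next: July 2031 → July 3, 2031.

June 3, 2031; July 3, 2031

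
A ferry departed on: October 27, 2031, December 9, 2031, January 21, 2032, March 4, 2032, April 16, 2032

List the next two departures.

May 29, 2032; July 11, 2032

Every event comes 43 days after the last (43, 43, 43, 43).
April 16, 2032 + 43 days = May 29, 2032.
May 29, 2032 + 43 days = July 11, 2032.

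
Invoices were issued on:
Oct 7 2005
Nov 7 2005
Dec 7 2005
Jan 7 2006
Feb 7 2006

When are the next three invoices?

Mar 7 2006, Apr 7 2006, May 7 2006

The day-of-month is always 7 (31, 30, 31, 31 days between events).
So this recurs on the 7th of each month.
Next: March 2006 → Mar 7 2006.
Next: April 2006 → Apr 7 2006.
May 2006: May 7 2006.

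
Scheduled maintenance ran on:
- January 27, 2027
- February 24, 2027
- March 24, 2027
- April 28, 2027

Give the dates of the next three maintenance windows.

Gaps: 28, 28, 35 days — a mix of 28 and 35. Every date is a Wednesday.
Each is the 4th Wednesday of its month.
May 2027 — 4th Wednesday is May 26, 2027.
June 2027 — 4th Wednesday is June 23, 2027.
4th Wednesday of July 2027: July 28, 2027.

May 26, 2027; June 23, 2027; July 28, 2027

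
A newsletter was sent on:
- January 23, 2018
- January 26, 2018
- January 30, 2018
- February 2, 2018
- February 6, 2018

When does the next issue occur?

February 9, 2018

The gap pattern 3, 4, 3, 4 repeats every 2 events.
These are the Tuesdays and Fridays of each week.
The following Friday is February 9, 2018.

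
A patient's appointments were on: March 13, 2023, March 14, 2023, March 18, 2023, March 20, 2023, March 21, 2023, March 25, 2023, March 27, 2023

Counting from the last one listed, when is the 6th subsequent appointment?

Every event lands on a Monday or Tuesday or Saturday (gaps cycle 1, 4, 2, 1, 4, 2).
So the schedule is: every Monday, Tuesday and Saturday.
The following Tuesday is March 28, 2023.
Next Saturday: April 1, 2023.
The following Monday is April 3, 2023.
The following Tuesday is April 4, 2023.
Next Saturday: April 8, 2023.
Next Monday: April 10, 2023.

April 10, 2023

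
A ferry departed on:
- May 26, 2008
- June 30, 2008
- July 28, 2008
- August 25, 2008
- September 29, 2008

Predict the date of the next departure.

October 27, 2008

These are Mondays with 35, 28, 28, 35-day gaps.
Each is the final Monday of its month — June 30, 2008 is past the 28th, so '4th Monday' doesn't fit.
Last Monday of October 2008: October 27, 2008.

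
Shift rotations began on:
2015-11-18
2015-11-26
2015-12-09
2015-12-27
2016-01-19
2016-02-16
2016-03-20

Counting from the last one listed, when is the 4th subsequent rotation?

Intervals are 8, 13, 18, 23, 28, 33 days — an arithmetic progression with common difference 5.
Next gap: 38 days. 2016-03-20 + 38 days = 2016-04-27.
Next gap: 43 days. 2016-04-27 + 43 days = 2016-06-09.
Next gap: 48 days. 2016-06-09 + 48 days = 2016-07-27.
Next gap: 53 days. 2016-07-27 + 53 days = 2016-09-18.

2016-09-18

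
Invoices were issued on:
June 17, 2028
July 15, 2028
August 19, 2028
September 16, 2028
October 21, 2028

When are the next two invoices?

Gaps: 28, 35, 28, 35 days — a mix of 28 and 35. Every date is a Saturday.
Each is the 3rd Saturday of its month.
November 2028 — 3rd Saturday is November 18, 2028.
December 2028 — 3rd Saturday is December 16, 2028.

November 18, 2028; December 16, 2028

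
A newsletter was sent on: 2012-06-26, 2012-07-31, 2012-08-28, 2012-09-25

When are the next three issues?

2012-10-30, 2012-11-27, 2012-12-25

All Tuesdays; the gaps (35, 28, 28) vary with month length.
This is the last Tuesday of each month.
October 2012 ends with Tuesday 2012-10-30.
November 2012 ends with Tuesday 2012-11-27.
December 2012 ends with Tuesday 2012-12-25.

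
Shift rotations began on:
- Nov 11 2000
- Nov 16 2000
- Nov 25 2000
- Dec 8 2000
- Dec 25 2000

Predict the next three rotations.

Jan 15 2001, Feb 9 2001, Mar 10 2001

Intervals are 5, 9, 13, 17 days — an arithmetic progression with common difference 4.
Next gap: 21 days. Dec 25 2000 + 21 days = Jan 15 2001.
Next gap: 25 days. Jan 15 2001 + 25 days = Feb 9 2001.
Next gap: 29 days. Feb 9 2001 + 29 days = Mar 10 2001.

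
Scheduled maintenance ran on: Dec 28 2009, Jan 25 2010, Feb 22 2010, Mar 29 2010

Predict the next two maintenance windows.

Apr 26 2010, May 31 2010

These are Mondays with 28, 28, 35-day gaps.
Each is the final Monday of its month — Mar 29 2010 is past the 28th, so '4th Monday' doesn't fit.
Last Monday of April 2010: Apr 26 2010.
Last Monday of May 2010: May 31 2010.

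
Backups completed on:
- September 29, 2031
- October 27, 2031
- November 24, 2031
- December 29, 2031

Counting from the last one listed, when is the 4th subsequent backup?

April 26, 2032

All Mondays; the gaps (28, 28, 35) vary with month length.
This is the last Monday of each month.
January 2032 ends with Monday January 26, 2032.
Last Monday of February 2032: February 23, 2032.
Last Monday of March 2032: March 29, 2032.
April 2032 ends with Monday April 26, 2032.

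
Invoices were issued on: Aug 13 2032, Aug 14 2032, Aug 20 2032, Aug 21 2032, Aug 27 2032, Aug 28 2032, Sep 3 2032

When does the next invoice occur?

Gaps: 1, 6, 1, 6, 1, 6 days — not constant, but cyclic with period 2.
The events fall on every Friday and Saturday.
The following Saturday is Sep 4 2032.

Sep 4 2032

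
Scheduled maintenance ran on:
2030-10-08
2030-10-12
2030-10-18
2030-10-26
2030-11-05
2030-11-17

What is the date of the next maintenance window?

2030-12-01

The spacing grows by 2 each time: 4, 6, 8, 10, 12 days.
Next gap: 14 days. 2030-11-17 + 14 days = 2030-12-01.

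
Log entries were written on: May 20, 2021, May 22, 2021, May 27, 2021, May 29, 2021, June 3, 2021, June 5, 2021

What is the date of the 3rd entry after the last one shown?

Gaps: 2, 5, 2, 5, 2 days — not constant, but cyclic with period 2.
The events fall on every Thursday and Saturday.
The following Thursday is June 10, 2021.
Next Saturday: June 12, 2021.
The following Thursday is June 17, 2021.

June 17, 2021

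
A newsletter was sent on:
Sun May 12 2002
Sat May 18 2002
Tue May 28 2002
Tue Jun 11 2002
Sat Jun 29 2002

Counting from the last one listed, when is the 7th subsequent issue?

Sat Feb 22 2003

Intervals are 6, 10, 14, 18 days — an arithmetic progression with common difference 4.
Next gap: 22 days. Sat Jun 29 2002 + 22 days = Sun Jul 21 2002.
Next gap: 26 days. Sun Jul 21 2002 + 26 days = Fri Aug 16 2002.
Next gap: 30 days. Fri Aug 16 2002 + 30 days = Sun Sep 15 2002.
Next gap: 34 days. Sun Sep 15 2002 + 34 days = Sat Oct 19 2002.
Next gap: 38 days. Sat Oct 19 2002 + 38 days = Tue Nov 26 2002.
Next gap: 42 days. Tue Nov 26 2002 + 42 days = Tue Jan 7 2003.
Next gap: 46 days. Tue Jan 7 2003 + 46 days = Sat Feb 22 2003.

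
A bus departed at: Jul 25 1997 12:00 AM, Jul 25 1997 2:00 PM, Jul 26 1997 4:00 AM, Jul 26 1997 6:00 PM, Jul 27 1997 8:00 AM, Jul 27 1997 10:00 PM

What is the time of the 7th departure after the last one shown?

Gaps: 14, 14, 14, 14, 14 hours — each event is 14 hours after the previous one.
Jul 27 1997 10:00 PM + 14 h = Jul 28 1997 12:00 PM.
Jul 28 1997 12:00 PM + 14 h = Jul 29 1997 2:00 AM.
Jul 29 1997 2:00 AM + 14 h = Jul 29 1997 4:00 PM.
Jul 29 1997 4:00 PM + 14 h = Jul 30 1997 6:00 AM.
Jul 30 1997 6:00 AM + 14 h = Jul 30 1997 8:00 PM.
Jul 30 1997 8:00 PM + 14 h = Jul 31 1997 10:00 AM.
Jul 31 1997 10:00 AM + 14 h = Aug 1 1997 12:00 AM.

Aug 1 1997 12:00 AM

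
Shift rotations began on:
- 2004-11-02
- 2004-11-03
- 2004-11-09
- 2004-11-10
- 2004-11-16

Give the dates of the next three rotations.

Every event lands on a Tuesday or Wednesday (gaps cycle 1, 6, 1, 6).
So the schedule is: every Tuesday and Wednesday.
The following Wednesday is 2004-11-17.
The following Tuesday is 2004-11-23.
Next Wednesday: 2004-11-24.

2004-11-17, 2004-11-23, 2004-11-24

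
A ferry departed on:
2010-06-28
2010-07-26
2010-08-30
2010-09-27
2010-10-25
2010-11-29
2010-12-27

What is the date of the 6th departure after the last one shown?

These are Mondays with 28, 35, 28, 28, 35, 28-day gaps.
Each is the final Monday of its month — 2010-08-30 is past the 28th, so '4th Monday' doesn't fit.
January 2011 ends with Monday 2011-01-31.
Last Monday of February 2011: 2011-02-28.
March 2011 ends with Monday 2011-03-28.
April 2011 ends with Monday 2011-04-25.
May 2011 ends with Monday 2011-05-30.
June 2011 ends with Monday 2011-06-27.

2011-06-27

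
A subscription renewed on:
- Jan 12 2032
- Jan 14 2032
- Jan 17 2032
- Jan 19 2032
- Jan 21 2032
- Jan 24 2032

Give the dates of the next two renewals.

Gaps: 2, 3, 2, 2, 3 days — not constant, but cyclic with period 3.
The events fall on every Monday, Wednesday and Saturday.
Next Monday: Jan 26 2032.
The following Wednesday is Jan 28 2032.

Jan 26 2032, Jan 28 2032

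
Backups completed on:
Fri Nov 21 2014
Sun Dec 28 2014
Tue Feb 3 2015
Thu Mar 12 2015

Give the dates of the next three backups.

Sat Apr 18 2015, Mon May 25 2015, Wed Jul 1 2015

Gaps between consecutive events: 37, 37, 37 days — a constant 37-day interval.
Thu Mar 12 2015 + 37 days = Sat Apr 18 2015.
Sat Apr 18 2015 + 37 days = Mon May 25 2015.
Mon May 25 2015 + 37 days = Wed Jul 1 2015.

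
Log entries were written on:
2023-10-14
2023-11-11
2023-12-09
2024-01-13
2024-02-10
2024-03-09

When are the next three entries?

All dates are Saturdays, 28, 28, 35, 28, 28 days apart.
Specifically, the 2nd Saturday of each month.
2nd Saturday of April 2024: 2024-04-13.
May 2024 — 2nd Saturday is 2024-05-11.
June 2024 — 2nd Saturday is 2024-06-08.

2024-04-13, 2024-05-11, 2024-06-08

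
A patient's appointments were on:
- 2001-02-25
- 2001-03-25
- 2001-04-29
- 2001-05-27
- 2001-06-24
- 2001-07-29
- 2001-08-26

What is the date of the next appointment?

2001-09-30

Every date is a Sunday; gaps 28, 35, 28, 28, 35, 28 days.
Each is the last Sunday of its month (at least one falls on the 29th or later, ruling out '4th Sunday').
September 2001 ends with Sunday 2001-09-30.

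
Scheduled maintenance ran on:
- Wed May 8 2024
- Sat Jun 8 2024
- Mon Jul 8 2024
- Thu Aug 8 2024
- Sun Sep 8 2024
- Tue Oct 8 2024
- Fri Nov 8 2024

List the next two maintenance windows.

Sun Dec 8 2024, Wed Jan 8 2025

The day-of-month is always 8 (31, 30, 31, 31, 30, 31 days between events).
So this recurs on the 8th of each month.
Next: December 2024 → Sun Dec 8 2024.
January 2025: Wed Jan 8 2025.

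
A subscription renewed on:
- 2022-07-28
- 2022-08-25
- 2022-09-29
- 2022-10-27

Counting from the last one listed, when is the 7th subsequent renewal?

2023-05-25

Every date is a Thursday; gaps 28, 35, 28 days.
Each is the last Thursday of its month (at least one falls on the 29th or later, ruling out '4th Thursday').
November 2022 ends with Thursday 2022-11-24.
Last Thursday of December 2022: 2022-12-29.
Last Thursday of January 2023: 2023-01-26.
Last Thursday of February 2023: 2023-02-23.
Last Thursday of March 2023: 2023-03-30.
Last Thursday of April 2023: 2023-04-27.
May 2023 ends with Thursday 2023-05-25.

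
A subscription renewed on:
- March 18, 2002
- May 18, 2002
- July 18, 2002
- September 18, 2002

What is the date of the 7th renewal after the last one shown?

November 18, 2003

Gaps: 61, 61, 62 days — not constant. Every event is on the 18th of the month.
Pattern: the 18th of every 2 months.
Next: November 2002 → November 18, 2002.
Next: January 2003 → January 18, 2003.
Next: March 2003 → March 18, 2003.
May 2003: May 18, 2003.
Next: July 2003 → July 18, 2003.
September 2003: September 18, 2003.
November 2003: November 18, 2003.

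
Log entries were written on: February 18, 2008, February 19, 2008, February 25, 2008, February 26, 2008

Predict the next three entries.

Gaps: 1, 6, 1 days — not constant, but cyclic with period 2.
The events fall on every Monday and Tuesday.
The following Monday is March 3, 2008.
The following Tuesday is March 4, 2008.
The following Monday is March 10, 2008.

March 3, 2008; March 4, 2008; March 10, 2008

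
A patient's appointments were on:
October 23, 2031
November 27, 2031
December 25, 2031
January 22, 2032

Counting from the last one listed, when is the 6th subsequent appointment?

July 22, 2032

Gaps: 35, 28, 28 days — a mix of 28 and 35. Every date is a Thursday.
Each is the 4th Thursday of its month.
February 2032 — 4th Thursday is February 26, 2032.
March 2032 — 4th Thursday is March 25, 2032.
4th Thursday of April 2032: April 22, 2032.
4th Thursday of May 2032: May 27, 2032.
June 2032 — 4th Thursday is June 24, 2032.
4th Thursday of July 2032: July 22, 2032.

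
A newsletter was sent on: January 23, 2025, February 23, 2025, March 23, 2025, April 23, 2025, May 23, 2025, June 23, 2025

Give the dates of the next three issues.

July 23, 2025; August 23, 2025; September 23, 2025

The day-of-month is always 23 (31, 28, 31, 30, 31 days between events).
So this recurs on the 23rd of each month.
Next: July 2025 → July 23, 2025.
August 2025: August 23, 2025.
September 2025: September 23, 2025.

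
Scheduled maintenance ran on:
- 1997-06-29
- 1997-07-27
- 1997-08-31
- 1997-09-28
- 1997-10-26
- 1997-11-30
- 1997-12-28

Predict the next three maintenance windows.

1998-01-25, 1998-02-22, 1998-03-29

These are Sundays with 28, 35, 28, 28, 35, 28-day gaps.
Each is the final Sunday of its month — 1997-06-29 is past the 28th, so '4th Sunday' doesn't fit.
Last Sunday of January 1998: 1998-01-25.
February 1998 ends with Sunday 1998-02-22.
March 1998 ends with Sunday 1998-03-29.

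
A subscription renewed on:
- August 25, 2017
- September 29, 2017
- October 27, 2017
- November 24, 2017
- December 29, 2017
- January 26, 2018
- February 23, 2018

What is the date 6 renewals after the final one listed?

Every date is a Friday; gaps 35, 28, 28, 35, 28, 28 days.
Each is the last Friday of its month (at least one falls on the 29th or later, ruling out '4th Friday').
Last Friday of March 2018: March 30, 2018.
April 2018 ends with Friday April 27, 2018.
May 2018 ends with Friday May 25, 2018.
June 2018 ends with Friday June 29, 2018.
Last Friday of July 2018: July 27, 2018.
August 2018 ends with Friday August 31, 2018.

August 31, 2018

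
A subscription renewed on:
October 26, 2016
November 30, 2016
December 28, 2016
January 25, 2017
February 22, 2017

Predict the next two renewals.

These are Wednesdays with 35, 28, 28, 28-day gaps.
Each is the final Wednesday of its month — November 30, 2016 is past the 28th, so '4th Wednesday' doesn't fit.
Last Wednesday of March 2017: March 29, 2017.
Last Wednesday of April 2017: April 26, 2017.

March 29, 2017; April 26, 2017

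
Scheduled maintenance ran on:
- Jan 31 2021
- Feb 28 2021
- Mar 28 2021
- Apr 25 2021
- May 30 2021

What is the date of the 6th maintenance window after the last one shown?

These are Sundays with 28, 28, 28, 35-day gaps.
Each is the final Sunday of its month — Jan 31 2021 is past the 28th, so '4th Sunday' doesn't fit.
June 2021 ends with Sunday Jun 27 2021.
Last Sunday of July 2021: Jul 25 2021.
August 2021 ends with Sunday Aug 29 2021.
September 2021 ends with Sunday Sep 26 2021.
October 2021 ends with Sunday Oct 31 2021.
Last Sunday of November 2021: Nov 28 2021.

Nov 28 2021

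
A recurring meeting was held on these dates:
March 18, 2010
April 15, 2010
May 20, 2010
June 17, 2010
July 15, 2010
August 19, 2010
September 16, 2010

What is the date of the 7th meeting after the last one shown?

All dates are Thursdays, 28, 35, 28, 28, 35, 28 days apart.
Specifically, the 3rd Thursday of each month.
3rd Thursday of October 2010: October 21, 2010.
3rd Thursday of November 2010: November 18, 2010.
3rd Thursday of December 2010: December 16, 2010.
3rd Thursday of January 2011: January 20, 2011.
February 2011 — 3rd Thursday is February 17, 2011.
March 2011 — 3rd Thursday is March 17, 2011.
3rd Thursday of April 2011: April 21, 2011.

April 21, 2011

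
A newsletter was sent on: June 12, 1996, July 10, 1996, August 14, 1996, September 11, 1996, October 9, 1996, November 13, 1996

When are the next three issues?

All dates are Wednesdays, 28, 35, 28, 28, 35 days apart.
Specifically, the 2nd Wednesday of each month.
December 1996 — 2nd Wednesday is December 11, 1996.
2nd Wednesday of January 1997: January 8, 1997.
February 1997 — 2nd Wednesday is February 12, 1997.

December 11, 1996; January 8, 1997; February 12, 1997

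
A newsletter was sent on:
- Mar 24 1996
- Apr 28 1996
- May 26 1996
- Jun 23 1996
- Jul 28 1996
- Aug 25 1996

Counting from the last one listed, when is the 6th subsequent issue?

Feb 23 1997

These are Sundays at 28- or 35-day spacing (35, 28, 28, 35, 28).
The pattern: 4th Sunday of the month.
4th Sunday of September 1996: Sep 22 1996.
October 1996 — 4th Sunday is Oct 27 1996.
November 1996 — 4th Sunday is Nov 24 1996.
December 1996 — 4th Sunday is Dec 22 1996.
4th Sunday of January 1997: Jan 26 1997.
February 1997 — 4th Sunday is Feb 23 1997.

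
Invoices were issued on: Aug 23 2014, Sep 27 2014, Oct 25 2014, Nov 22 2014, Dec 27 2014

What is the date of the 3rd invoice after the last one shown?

All dates are Saturdays, 35, 28, 28, 35 days apart.
Specifically, the 4th Saturday of each month.
4th Saturday of January 2015: Jan 24 2015.
February 2015 — 4th Saturday is Feb 28 2015.
4th Saturday of March 2015: Mar 28 2015.

Mar 28 2015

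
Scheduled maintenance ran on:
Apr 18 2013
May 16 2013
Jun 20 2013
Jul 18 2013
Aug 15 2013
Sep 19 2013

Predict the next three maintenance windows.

All dates are Thursdays, 28, 35, 28, 28, 35 days apart.
Specifically, the 3rd Thursday of each month.
October 2013 — 3rd Thursday is Oct 17 2013.
3rd Thursday of November 2013: Nov 21 2013.
December 2013 — 3rd Thursday is Dec 19 2013.

Oct 17 2013, Nov 21 2013, Dec 19 2013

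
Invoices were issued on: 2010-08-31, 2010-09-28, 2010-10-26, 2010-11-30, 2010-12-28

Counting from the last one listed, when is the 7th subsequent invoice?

All Tuesdays; the gaps (28, 28, 35, 28) vary with month length.
This is the last Tuesday of each month.
Last Tuesday of January 2011: 2011-01-25.
Last Tuesday of February 2011: 2011-02-22.
Last Tuesday of March 2011: 2011-03-29.
April 2011 ends with Tuesday 2011-04-26.
May 2011 ends with Tuesday 2011-05-31.
June 2011 ends with Tuesday 2011-06-28.
July 2011 ends with Tuesday 2011-07-26.

2011-07-26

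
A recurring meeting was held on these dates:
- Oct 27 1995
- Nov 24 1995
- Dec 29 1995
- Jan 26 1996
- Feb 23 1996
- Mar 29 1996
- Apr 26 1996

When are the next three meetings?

Every date is a Friday; gaps 28, 35, 28, 28, 35, 28 days.
Each is the last Friday of its month (at least one falls on the 29th or later, ruling out '4th Friday').
May 1996 ends with Friday May 31 1996.
Last Friday of June 1996: Jun 28 1996.
July 1996 ends with Friday Jul 26 1996.

May 31 1996, Jun 28 1996, Jul 26 1996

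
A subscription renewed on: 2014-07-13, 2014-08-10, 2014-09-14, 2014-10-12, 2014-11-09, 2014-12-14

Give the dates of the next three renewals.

Gaps: 28, 35, 28, 28, 35 days — a mix of 28 and 35. Every date is a Sunday.
Each is the 2nd Sunday of its month.
2nd Sunday of January 2015: 2015-01-11.
2nd Sunday of February 2015: 2015-02-08.
2nd Sunday of March 2015: 2015-03-08.

2015-01-11, 2015-02-08, 2015-03-08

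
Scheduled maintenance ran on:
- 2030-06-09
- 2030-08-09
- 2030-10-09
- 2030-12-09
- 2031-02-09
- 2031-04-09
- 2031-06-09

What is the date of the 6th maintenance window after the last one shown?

2032-06-09

Each date is the 9th; the gaps (61, 61, 61, 62, 59, 61) track the month lengths.
The rule is the 9th of every 2 months.
Next: August 2031 → 2031-08-09.
October 2031: 2031-10-09.
December 2031: 2031-12-09.
February 2032: 2032-02-09.
April 2032: 2032-04-09.
Next: June 2032 → 2032-06-09.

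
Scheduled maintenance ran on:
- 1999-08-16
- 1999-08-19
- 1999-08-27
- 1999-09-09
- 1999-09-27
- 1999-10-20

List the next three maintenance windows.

Intervals are 3, 8, 13, 18, 23 days — an arithmetic progression with common difference 5.
Next gap: 28 days. 1999-10-20 + 28 days = 1999-11-17.
Next gap: 33 days. 1999-11-17 + 33 days = 1999-12-20.
Next gap: 38 days. 1999-12-20 + 38 days = 2000-01-27.

1999-11-17, 1999-12-20, 2000-01-27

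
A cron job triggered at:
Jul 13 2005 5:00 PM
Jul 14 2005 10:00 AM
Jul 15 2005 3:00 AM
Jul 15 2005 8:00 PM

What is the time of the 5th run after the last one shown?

Spacing: 17, 17, 17 h — constant 17 h.
Jul 15 2005 8:00 PM + 17 h = Jul 16 2005 1:00 PM.
Jul 16 2005 1:00 PM + 17 h = Jul 17 2005 6:00 AM.
Jul 17 2005 6:00 AM + 17 h = Jul 17 2005 11:00 PM.
Jul 17 2005 11:00 PM + 17 h = Jul 18 2005 4:00 PM.
Jul 18 2005 4:00 PM + 17 h = Jul 19 2005 9:00 AM.

Jul 19 2005 9:00 AM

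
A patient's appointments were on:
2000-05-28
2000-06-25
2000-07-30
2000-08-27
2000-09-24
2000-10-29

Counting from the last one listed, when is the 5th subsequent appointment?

Every date is a Sunday; gaps 28, 35, 28, 28, 35 days.
Each is the last Sunday of its month (at least one falls on the 29th or later, ruling out '4th Sunday').
Last Sunday of November 2000: 2000-11-26.
Last Sunday of December 2000: 2000-12-31.
Last Sunday of January 2001: 2001-01-28.
Last Sunday of February 2001: 2001-02-25.
March 2001 ends with Sunday 2001-03-25.

2001-03-25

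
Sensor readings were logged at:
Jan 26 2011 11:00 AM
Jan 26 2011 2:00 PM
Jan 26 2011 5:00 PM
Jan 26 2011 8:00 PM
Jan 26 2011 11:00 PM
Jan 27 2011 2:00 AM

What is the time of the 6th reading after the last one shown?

Spacing: 3, 3, 3, 3, 3 h — constant 3 h.
Jan 27 2011 2:00 AM + 3 h = Jan 27 2011 5:00 AM.
Jan 27 2011 5:00 AM + 3 h = Jan 27 2011 8:00 AM.
Jan 27 2011 8:00 AM + 3 h = Jan 27 2011 11:00 AM.
Jan 27 2011 11:00 AM + 3 h = Jan 27 2011 2:00 PM.
Jan 27 2011 2:00 PM + 3 h = Jan 27 2011 5:00 PM.
Jan 27 2011 5:00 PM + 3 h = Jan 27 2011 8:00 PM.

Jan 27 2011 8:00 PM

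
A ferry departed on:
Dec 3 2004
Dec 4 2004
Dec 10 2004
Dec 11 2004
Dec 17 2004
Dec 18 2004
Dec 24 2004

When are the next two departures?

Gaps: 1, 6, 1, 6, 1, 6 days — not constant, but cyclic with period 2.
The events fall on every Friday and Saturday.
The following Saturday is Dec 25 2004.
Next Friday: Dec 31 2004.

Dec 25 2004, Dec 31 2004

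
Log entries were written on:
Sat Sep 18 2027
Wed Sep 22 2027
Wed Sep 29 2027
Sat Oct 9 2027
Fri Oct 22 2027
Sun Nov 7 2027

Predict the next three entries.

Fri Nov 26 2027, Sat Dec 18 2027, Wed Jan 12 2028

Gaps: 4, 7, 10, 13, 16 days — each gap is 3 larger than the previous one.
Next gap: 19 days. Sun Nov 7 2027 + 19 days = Fri Nov 26 2027.
Next gap: 22 days. Fri Nov 26 2027 + 22 days = Sat Dec 18 2027.
Next gap: 25 days. Sat Dec 18 2027 + 25 days = Wed Jan 12 2028.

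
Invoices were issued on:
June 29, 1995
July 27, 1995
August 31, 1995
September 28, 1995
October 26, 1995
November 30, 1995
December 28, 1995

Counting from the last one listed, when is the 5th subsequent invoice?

May 30, 1996

These are Thursdays with 28, 35, 28, 28, 35, 28-day gaps.
Each is the final Thursday of its month — June 29, 1995 is past the 28th, so '4th Thursday' doesn't fit.
Last Thursday of January 1996: January 25, 1996.
Last Thursday of February 1996: February 29, 1996.
March 1996 ends with Thursday March 28, 1996.
April 1996 ends with Thursday April 25, 1996.
Last Thursday of May 1996: May 30, 1996.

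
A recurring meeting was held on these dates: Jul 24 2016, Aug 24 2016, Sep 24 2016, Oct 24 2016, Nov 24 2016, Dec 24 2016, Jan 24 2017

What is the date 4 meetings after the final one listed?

May 24 2017

The day-of-month is always 24 (31, 31, 30, 31, 30, 31 days between events).
So this recurs on the 24th of each month.
Next: February 2017 → Feb 24 2017.
March 2017: Mar 24 2017.
April 2017: Apr 24 2017.
Next: May 2017 → May 24 2017.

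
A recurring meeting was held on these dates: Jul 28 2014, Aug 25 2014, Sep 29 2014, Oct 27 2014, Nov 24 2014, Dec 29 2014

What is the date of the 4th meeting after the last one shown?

Apr 27 2015

Every date is a Monday; gaps 28, 35, 28, 28, 35 days.
Each is the last Monday of its month (at least one falls on the 29th or later, ruling out '4th Monday').
Last Monday of January 2015: Jan 26 2015.
February 2015 ends with Monday Feb 23 2015.
March 2015 ends with Monday Mar 30 2015.
April 2015 ends with Monday Apr 27 2015.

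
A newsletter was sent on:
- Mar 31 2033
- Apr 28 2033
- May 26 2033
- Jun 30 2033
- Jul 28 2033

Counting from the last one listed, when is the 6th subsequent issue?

Jan 26 2034

All Thursdays; the gaps (28, 28, 35, 28) vary with month length.
This is the last Thursday of each month.
August 2033 ends with Thursday Aug 25 2033.
September 2033 ends with Thursday Sep 29 2033.
Last Thursday of October 2033: Oct 27 2033.
Last Thursday of November 2033: Nov 24 2033.
December 2033 ends with Thursday Dec 29 2033.
Last Thursday of January 2034: Jan 26 2034.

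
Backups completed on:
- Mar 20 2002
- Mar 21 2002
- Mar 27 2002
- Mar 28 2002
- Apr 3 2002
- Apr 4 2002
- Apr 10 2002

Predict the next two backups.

The gap pattern 1, 6, 1, 6, 1, 6 repeats every 2 events.
These are the Wednesdays and Thursdays of each week.
The following Thursday is Apr 11 2002.
The following Wednesday is Apr 17 2002.

Apr 11 2002, Apr 17 2002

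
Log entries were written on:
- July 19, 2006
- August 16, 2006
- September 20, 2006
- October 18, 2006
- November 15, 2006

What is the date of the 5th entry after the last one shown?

All dates are Wednesdays, 28, 35, 28, 28 days apart.
Specifically, the 3rd Wednesday of each month.
December 2006 — 3rd Wednesday is December 20, 2006.
January 2007 — 3rd Wednesday is January 17, 2007.
February 2007 — 3rd Wednesday is February 21, 2007.
3rd Wednesday of March 2007: March 21, 2007.
3rd Wednesday of April 2007: April 18, 2007.

April 18, 2007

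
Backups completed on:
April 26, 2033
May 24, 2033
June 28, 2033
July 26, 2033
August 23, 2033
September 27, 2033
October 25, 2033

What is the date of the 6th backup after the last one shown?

April 25, 2034

All dates are Tuesdays, 28, 35, 28, 28, 35, 28 days apart.
Specifically, the 4th Tuesday of each month.
4th Tuesday of November 2033: November 22, 2033.
4th Tuesday of December 2033: December 27, 2033.
January 2034 — 4th Tuesday is January 24, 2034.
February 2034 — 4th Tuesday is February 28, 2034.
March 2034 — 4th Tuesday is March 28, 2034.
April 2034 — 4th Tuesday is April 25, 2034.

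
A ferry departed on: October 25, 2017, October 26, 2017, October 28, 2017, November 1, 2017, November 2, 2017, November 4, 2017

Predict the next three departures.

The gap pattern 1, 2, 4, 1, 2 repeats every 3 events.
These are the Wednesdays, Thursdays and Saturdays of each week.
Next Wednesday: November 8, 2017.
Next Thursday: November 9, 2017.
Next Saturday: November 11, 2017.

November 8, 2017; November 9, 2017; November 11, 2017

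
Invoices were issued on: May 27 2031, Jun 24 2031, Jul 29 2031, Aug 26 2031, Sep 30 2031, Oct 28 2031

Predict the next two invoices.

Nov 25 2031, Dec 30 2031

Every date is a Tuesday; gaps 28, 35, 28, 35, 28 days.
Each is the last Tuesday of its month (at least one falls on the 29th or later, ruling out '4th Tuesday').
Last Tuesday of November 2031: Nov 25 2031.
December 2031 ends with Tuesday Dec 30 2031.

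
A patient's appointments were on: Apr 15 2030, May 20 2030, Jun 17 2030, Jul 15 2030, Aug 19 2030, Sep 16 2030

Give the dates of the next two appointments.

These are Mondays at 28- or 35-day spacing (35, 28, 28, 35, 28).
The pattern: 3rd Monday of the month.
3rd Monday of October 2030: Oct 21 2030.
November 2030 — 3rd Monday is Nov 18 2030.

Oct 21 2030, Nov 18 2030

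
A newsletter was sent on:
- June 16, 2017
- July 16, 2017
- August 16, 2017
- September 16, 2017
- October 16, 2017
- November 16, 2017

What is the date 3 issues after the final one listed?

The day-of-month is always 16 (30, 31, 31, 30, 31 days between events).
So this recurs on the 16th of each month.
Next: December 2017 → December 16, 2017.
January 2018: January 16, 2018.
Next: February 2018 → February 16, 2018.

February 16, 2018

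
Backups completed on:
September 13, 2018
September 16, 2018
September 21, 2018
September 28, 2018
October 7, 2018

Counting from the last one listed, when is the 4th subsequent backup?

December 2, 2018

Intervals are 3, 5, 7, 9 days — an arithmetic progression with common difference 2.
Next gap: 11 days. October 7, 2018 + 11 days = October 18, 2018.
Next gap: 13 days. October 18, 2018 + 13 days = October 31, 2018.
Next gap: 15 days. October 31, 2018 + 15 days = November 15, 2018.
Next gap: 17 days. November 15, 2018 + 17 days = December 2, 2018.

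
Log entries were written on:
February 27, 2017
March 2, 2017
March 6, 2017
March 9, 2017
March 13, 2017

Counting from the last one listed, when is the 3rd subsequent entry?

March 23, 2017

Every event lands on a Monday or Thursday (gaps cycle 3, 4, 3, 4).
So the schedule is: every Monday and Thursday.
Next Thursday: March 16, 2017.
The following Monday is March 20, 2017.
Next Thursday: March 23, 2017.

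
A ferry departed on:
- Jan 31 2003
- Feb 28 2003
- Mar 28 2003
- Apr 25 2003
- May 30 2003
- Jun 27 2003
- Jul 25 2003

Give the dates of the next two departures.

All Fridays; the gaps (28, 28, 28, 35, 28, 28) vary with month length.
This is the last Friday of each month.
Last Friday of August 2003: Aug 29 2003.
September 2003 ends with Friday Sep 26 2003.

Aug 29 2003, Sep 26 2003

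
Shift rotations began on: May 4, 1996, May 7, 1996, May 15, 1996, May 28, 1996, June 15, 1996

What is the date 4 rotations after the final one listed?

October 15, 1996

The spacing grows by 5 each time: 3, 8, 13, 18 days.
Next gap: 23 days. June 15, 1996 + 23 days = July 8, 1996.
Next gap: 28 days. July 8, 1996 + 28 days = August 5, 1996.
Next gap: 33 days. August 5, 1996 + 33 days = September 7, 1996.
Next gap: 38 days. September 7, 1996 + 38 days = October 15, 1996.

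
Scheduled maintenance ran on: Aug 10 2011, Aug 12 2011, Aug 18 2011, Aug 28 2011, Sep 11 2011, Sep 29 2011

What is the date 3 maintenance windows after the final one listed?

The spacing grows by 4 each time: 2, 6, 10, 14, 18 days.
Next gap: 22 days. Sep 29 2011 + 22 days = Oct 21 2011.
Next gap: 26 days. Oct 21 2011 + 26 days = Nov 16 2011.
Next gap: 30 days. Nov 16 2011 + 30 days = Dec 16 2011.

Dec 16 2011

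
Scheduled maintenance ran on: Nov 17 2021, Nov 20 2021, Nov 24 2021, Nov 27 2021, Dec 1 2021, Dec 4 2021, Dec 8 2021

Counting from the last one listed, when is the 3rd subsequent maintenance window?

Dec 18 2021

Gaps: 3, 4, 3, 4, 3, 4 days — not constant, but cyclic with period 2.
The events fall on every Wednesday and Saturday.
The following Saturday is Dec 11 2021.
The following Wednesday is Dec 15 2021.
The following Saturday is Dec 18 2021.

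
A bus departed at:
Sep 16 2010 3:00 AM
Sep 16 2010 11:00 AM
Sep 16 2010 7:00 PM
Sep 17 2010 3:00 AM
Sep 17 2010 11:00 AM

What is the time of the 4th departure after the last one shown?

Gaps: 8, 8, 8, 8 hours — each event is 8 hours after the previous one.
Sep 17 2010 11:00 AM + 8 h = Sep 17 2010 7:00 PM.
Sep 17 2010 7:00 PM + 8 h = Sep 18 2010 3:00 AM.
Sep 18 2010 3:00 AM + 8 h = Sep 18 2010 11:00 AM.
Sep 18 2010 11:00 AM + 8 h = Sep 18 2010 7:00 PM.

Sep 18 2010 7:00 PM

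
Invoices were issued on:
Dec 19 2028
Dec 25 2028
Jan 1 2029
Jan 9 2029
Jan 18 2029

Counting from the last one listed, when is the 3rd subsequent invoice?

Intervals are 6, 7, 8, 9 days — an arithmetic progression with common difference 1.
Next gap: 10 days. Jan 18 2029 + 10 days = Jan 28 2029.
Next gap: 11 days. Jan 28 2029 + 11 days = Feb 8 2029.
Next gap: 12 days. Feb 8 2029 + 12 days = Feb 20 2029.

Feb 20 2029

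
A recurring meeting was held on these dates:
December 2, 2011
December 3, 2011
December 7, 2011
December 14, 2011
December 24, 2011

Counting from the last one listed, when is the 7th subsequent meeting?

May 26, 2012

Gaps: 1, 4, 7, 10 days — each gap is 3 larger than the previous one.
Next gap: 13 days. December 24, 2011 + 13 days = January 6, 2012.
Next gap: 16 days. January 6, 2012 + 16 days = January 22, 2012.
Next gap: 19 days. January 22, 2012 + 19 days = February 10, 2012.
Next gap: 22 days. February 10, 2012 + 22 days = March 3, 2012.
Next gap: 25 days. March 3, 2012 + 25 days = March 28, 2012.
Next gap: 28 days. March 28, 2012 + 28 days = April 25, 2012.
Next gap: 31 days. April 25, 2012 + 31 days = May 26, 2012.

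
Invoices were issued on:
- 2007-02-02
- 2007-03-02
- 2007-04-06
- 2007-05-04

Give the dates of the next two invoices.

These are Fridays at 28- or 35-day spacing (28, 35, 28).
The pattern: 1st Friday of the month.
June 2007 — 1st Friday is 2007-06-01.
July 2007 — 1st Friday is 2007-07-06.

2007-06-01, 2007-07-06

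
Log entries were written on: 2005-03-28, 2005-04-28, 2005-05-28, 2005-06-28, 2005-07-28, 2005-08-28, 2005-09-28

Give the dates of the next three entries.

2005-10-28, 2005-11-28, 2005-12-28

The day-of-month is always 28 (31, 30, 31, 30, 31, 31 days between events).
So this recurs on the 28th of each month.
October 2005: 2005-10-28.
November 2005: 2005-11-28.
Next: December 2005 → 2005-12-28.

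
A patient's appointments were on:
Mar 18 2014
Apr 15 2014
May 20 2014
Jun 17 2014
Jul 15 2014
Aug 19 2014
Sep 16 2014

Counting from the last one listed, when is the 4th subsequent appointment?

Jan 20 2015

These are Tuesdays at 28- or 35-day spacing (28, 35, 28, 28, 35, 28).
The pattern: 3rd Tuesday of the month.
3rd Tuesday of October 2014: Oct 21 2014.
3rd Tuesday of November 2014: Nov 18 2014.
3rd Tuesday of December 2014: Dec 16 2014.
January 2015 — 3rd Tuesday is Jan 20 2015.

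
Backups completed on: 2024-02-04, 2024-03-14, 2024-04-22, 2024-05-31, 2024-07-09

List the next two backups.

The spacing is 39, 39, 39, 39 days — always 39 days.
2024-07-09 + 39 days = 2024-08-17.
2024-08-17 + 39 days = 2024-09-25.

2024-08-17, 2024-09-25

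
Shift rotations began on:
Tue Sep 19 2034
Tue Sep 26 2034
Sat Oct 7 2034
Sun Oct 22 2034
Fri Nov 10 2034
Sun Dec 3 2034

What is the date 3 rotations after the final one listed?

Tue Mar 6 2035

Intervals are 7, 11, 15, 19, 23 days — an arithmetic progression with common difference 4.
Next gap: 27 days. Sun Dec 3 2034 + 27 days = Sat Dec 30 2034.
Next gap: 31 days. Sat Dec 30 2034 + 31 days = Tue Jan 30 2035.
Next gap: 35 days. Tue Jan 30 2035 + 35 days = Tue Mar 6 2035.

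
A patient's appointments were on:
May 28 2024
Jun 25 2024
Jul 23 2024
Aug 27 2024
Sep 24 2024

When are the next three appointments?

Oct 22 2024, Nov 26 2024, Dec 24 2024

Gaps: 28, 28, 35, 28 days — a mix of 28 and 35. Every date is a Tuesday.
Each is the 4th Tuesday of its month.
4th Tuesday of October 2024: Oct 22 2024.
November 2024 — 4th Tuesday is Nov 26 2024.
December 2024 — 4th Tuesday is Dec 24 2024.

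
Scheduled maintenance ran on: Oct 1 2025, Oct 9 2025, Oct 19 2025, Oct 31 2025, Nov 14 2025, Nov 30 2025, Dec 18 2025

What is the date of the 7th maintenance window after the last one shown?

Intervals are 8, 10, 12, 14, 16, 18 days — an arithmetic progression with common difference 2.
Next gap: 20 days. Dec 18 2025 + 20 days = Jan 7 2026.
Next gap: 22 days. Jan 7 2026 + 22 days = Jan 29 2026.
Next gap: 24 days. Jan 29 2026 + 24 days = Feb 22 2026.
Next gap: 26 days. Feb 22 2026 + 26 days = Mar 20 2026.
Next gap: 28 days. Mar 20 2026 + 28 days = Apr 17 2026.
Next gap: 30 days. Apr 17 2026 + 30 days = May 17 2026.
Next gap: 32 days. May 17 2026 + 32 days = Jun 18 2026.

Jun 18 2026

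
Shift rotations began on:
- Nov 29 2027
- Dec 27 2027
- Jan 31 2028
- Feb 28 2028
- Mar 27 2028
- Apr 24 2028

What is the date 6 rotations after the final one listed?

Oct 30 2028

All Mondays; the gaps (28, 35, 28, 28, 28) vary with month length.
This is the last Monday of each month.
Last Monday of May 2028: May 29 2028.
Last Monday of June 2028: Jun 26 2028.
Last Monday of July 2028: Jul 31 2028.
August 2028 ends with Monday Aug 28 2028.
September 2028 ends with Monday Sep 25 2028.
Last Monday of October 2028: Oct 30 2028.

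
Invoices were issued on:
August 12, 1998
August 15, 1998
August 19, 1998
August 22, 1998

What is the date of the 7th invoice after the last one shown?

Gaps: 3, 4, 3 days — not constant, but cyclic with period 2.
The events fall on every Wednesday and Saturday.
The following Wednesday is August 26, 1998.
The following Saturday is August 29, 1998.
The following Wednesday is September 2, 1998.
Next Saturday: September 5, 1998.
The following Wednesday is September 9, 1998.
Next Saturday: September 12, 1998.
The following Wednesday is September 16, 1998.

September 16, 1998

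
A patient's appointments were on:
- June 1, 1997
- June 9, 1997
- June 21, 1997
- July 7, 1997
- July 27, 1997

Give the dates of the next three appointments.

The spacing grows by 4 each time: 8, 12, 16, 20 days.
Next gap: 24 days. July 27, 1997 + 24 days = August 20, 1997.
Next gap: 28 days. August 20, 1997 + 28 days = September 17, 1997.
Next gap: 32 days. September 17, 1997 + 32 days = October 19, 1997.

August 20, 1997; September 17, 1997; October 19, 1997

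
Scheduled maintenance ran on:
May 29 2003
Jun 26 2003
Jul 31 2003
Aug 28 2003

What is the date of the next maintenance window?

Sep 25 2003

Every date is a Thursday; gaps 28, 35, 28 days.
Each is the last Thursday of its month (at least one falls on the 29th or later, ruling out '4th Thursday').
Last Thursday of September 2003: Sep 25 2003.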